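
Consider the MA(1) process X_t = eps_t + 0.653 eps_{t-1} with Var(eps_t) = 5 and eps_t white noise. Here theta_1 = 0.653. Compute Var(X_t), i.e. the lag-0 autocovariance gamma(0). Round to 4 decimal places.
\gamma(0) = 7.1320

For an MA(q) process X_t = eps_t + sum_i theta_i eps_{t-i} with
Var(eps_t) = sigma^2, the variance is
  gamma(0) = sigma^2 * (1 + sum_i theta_i^2).
  sum_i theta_i^2 = (0.653)^2 = 0.426409.
  gamma(0) = 5 * (1 + 0.426409) = 5 * 1.426409 = 7.132045, which rounds to 7.1320.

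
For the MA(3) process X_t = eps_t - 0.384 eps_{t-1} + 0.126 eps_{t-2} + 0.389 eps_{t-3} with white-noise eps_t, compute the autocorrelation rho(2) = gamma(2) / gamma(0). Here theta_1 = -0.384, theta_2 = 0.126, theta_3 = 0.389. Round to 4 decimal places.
\rho(2) = -0.0178

For an MA(q) process with theta_0 = 1, the autocovariance is
  gamma(k) = sigma^2 * sum_{i=0..q-k} theta_i * theta_{i+k},
and rho(k) = gamma(k) / gamma(0). Sigma^2 cancels.
  numerator   = (1)*(0.126) + (-0.384)*(0.389) = -0.023376.
  denominator = (1)^2 + (-0.384)^2 + (0.126)^2 + (0.389)^2 = 1.314653.
  rho(2) = -0.023376 / 1.314653 = -0.0178.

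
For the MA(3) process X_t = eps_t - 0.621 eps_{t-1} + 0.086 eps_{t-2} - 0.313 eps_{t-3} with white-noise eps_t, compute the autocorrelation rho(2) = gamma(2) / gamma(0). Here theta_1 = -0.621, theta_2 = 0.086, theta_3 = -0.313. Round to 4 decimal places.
\rho(2) = 0.1880

For an MA(q) process with theta_0 = 1, the autocovariance is
  gamma(k) = sigma^2 * sum_{i=0..q-k} theta_i * theta_{i+k},
and rho(k) = gamma(k) / gamma(0). Sigma^2 cancels.
  numerator   = (1)*(0.086) + (-0.621)*(-0.313) = 0.280373.
  denominator = (1)^2 + (-0.621)^2 + (0.086)^2 + (-0.313)^2 = 1.491006.
  rho(2) = 0.280373 / 1.491006 = 0.1880.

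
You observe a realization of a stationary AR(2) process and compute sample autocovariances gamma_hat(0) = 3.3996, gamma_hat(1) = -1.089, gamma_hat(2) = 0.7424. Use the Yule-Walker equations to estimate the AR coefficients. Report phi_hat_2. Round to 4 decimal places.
\hat\phi_{2} = 0.1290

The Yule-Walker equations for an AR(p) process read, in matrix form,
  Gamma_p phi = r_p,   with   (Gamma_p)_{ij} = gamma(|i - j|),
                       (r_p)_i = gamma(i),   i,j = 1..p.
Substitute the sample gammas (Toeplitz matrix and right-hand side of size 2):
  Gamma_p = [[3.3996, -1.089], [-1.089, 3.3996]]
  r_p     = [-1.089, 0.7424]
Written out:
  3.3996 phi_1 - 1.089 phi_2 = -1.089
  -1.089 phi_1 + 3.3996 phi_2 = 0.7424
Solve by Cramer's rule:
  det = gamma(0)^2 - gamma(1)^2 = (3.3996)^2 - (-1.089)^2 = 11.55728016 - 1.185921 = 10.37135916
  phi_hat_1 = [gamma(1) gamma(0) - gamma(1) gamma(2)] / det = [(-1.089)(3.3996) - (-1.089)(0.7424)] / 10.37135916 = -2.8936908 / 10.37135916 = -0.279
  phi_hat_2 = [gamma(0) gamma(2) - gamma(1)^2] / det = [(3.3996)(0.7424) - (-1.089)^2] / 10.37135916 = 1.33794204 / 10.37135916 = 0.129
So phi_hat = [-0.2790, 0.1290].
Therefore phi_hat_2 = 0.1290.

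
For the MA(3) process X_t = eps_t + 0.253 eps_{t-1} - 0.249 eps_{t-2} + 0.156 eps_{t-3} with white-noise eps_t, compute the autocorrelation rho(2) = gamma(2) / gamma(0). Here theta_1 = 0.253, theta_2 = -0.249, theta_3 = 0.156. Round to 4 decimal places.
\rho(2) = -0.1821

For an MA(q) process with theta_0 = 1, the autocovariance is
  gamma(k) = sigma^2 * sum_{i=0..q-k} theta_i * theta_{i+k},
and rho(k) = gamma(k) / gamma(0). Sigma^2 cancels.
  numerator   = (1)*(-0.249) + (0.253)*(0.156) = -0.209532.
  denominator = (1)^2 + (0.253)^2 + (-0.249)^2 + (0.156)^2 = 1.150346.
  rho(2) = -0.209532 / 1.150346 = -0.1821.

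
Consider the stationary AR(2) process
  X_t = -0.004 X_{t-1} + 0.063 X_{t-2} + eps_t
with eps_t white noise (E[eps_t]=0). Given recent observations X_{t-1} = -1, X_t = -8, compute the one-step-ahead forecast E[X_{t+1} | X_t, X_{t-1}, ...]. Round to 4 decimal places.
E[X_{t+1} \mid \mathcal F_t] = -0.0310

For an AR(p) model X_t = c + sum_i phi_i X_{t-i} + eps_t, the
one-step-ahead conditional mean is
  E[X_{t+1} | X_t, ...] = c + sum_i phi_i X_{t+1-i}.
Substitute known values:
  E[X_{t+1} | ...] = (-0.004) * (-8) + (0.063) * (-1)
                   = -0.0310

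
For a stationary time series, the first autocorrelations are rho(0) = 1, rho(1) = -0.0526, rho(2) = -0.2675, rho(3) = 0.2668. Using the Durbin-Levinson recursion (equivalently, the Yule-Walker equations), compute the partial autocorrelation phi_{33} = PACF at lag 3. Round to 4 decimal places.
\phi_{33} = 0.2540

The PACF at lag k is phi_{kk}, the last component of the solution
to the Yule-Walker system G_k phi = r_k where
  (G_k)_{ij} = rho(|i - j|), (r_k)_i = rho(i), i,j = 1..k.
Equivalently, Durbin-Levinson gives phi_{kk} iteratively:
  phi_{11} = rho(1)
  phi_{kk} = [rho(k) - sum_{j=1..k-1} phi_{k-1,j} rho(k-j)]
            / [1 - sum_{j=1..k-1} phi_{k-1,j} rho(j)],
  phi_{k,j} = phi_{k-1,j} - phi_{kk} phi_{k-1,k-j},  j = 1..k-1.
Step k = 1:
  phi_11 = rho(1) = -0.0526.
Step k = 2:
  phi_22 = [rho(2) - phi_11 rho(1)] / [1 - phi_11 rho(1)] = [-0.2675 - (-0.0526)(-0.0526)] / [1 - (-0.0526)(-0.0526)]
         = -0.27026676 / 0.99723324 = -0.271017.
  Update: phi_21 = phi_11 - phi_22 phi_11 = -0.0526 - (-0.271017)(-0.0526) = -0.066855.
Step k = 3:
  phi_33 = [rho(3) - phi_21 rho(2) - phi_22 rho(1)] / [1 - phi_21 rho(1) - phi_22 rho(2)]
    numerator   = 0.2668 - (-0.066855)(-0.2675) - (-0.271017)(-0.0526) = 0.23466069
    denominator = 1 - (-0.066855)(-0.0526) - (-0.271017)(-0.2675) = 0.92398646
  phi_33 = 0.23466069 / 0.92398646 = 0.254.
Therefore phi_{33} = 0.2540.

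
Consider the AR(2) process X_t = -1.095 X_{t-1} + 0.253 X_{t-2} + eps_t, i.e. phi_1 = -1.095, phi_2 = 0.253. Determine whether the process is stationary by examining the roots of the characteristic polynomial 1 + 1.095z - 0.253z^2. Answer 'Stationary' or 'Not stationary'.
\text{Not stationary}

The AR(p) characteristic polynomial is P(z) = 1 + 1.095z - 0.253z^2.
Stationarity requires all roots to lie outside the unit circle, i.e. |z| > 1 for every root.
Set 1 + (1.095) z + (-0.253) z^2 = 0, i.e. a z^2 + b z + c = 0 with a = -0.253, b = 1.095, c = 1.
Discriminant D = b^2 - 4ac = (1.095)^2 - 4*(-0.253)*1 = 1.199025 - (-1.012) = 2.211025.
D >= 0, so the roots are real: z = (-b +/- sqrt(D)) / (2a) = (-1.095 +/- 1.486952) / (-0.506).
  z_1 = (-1.095 + 1.486952) / (-0.506) = -0.7746,   |z_1| = 0.7746.
  z_2 = (-1.095 - 1.486952) / (-0.506) = 5.1027,   |z_2| = 5.1027.
Moduli of all roots: 0.7746, 5.1027.
All moduli strictly greater than 1? No.
Verdict: Not stationary.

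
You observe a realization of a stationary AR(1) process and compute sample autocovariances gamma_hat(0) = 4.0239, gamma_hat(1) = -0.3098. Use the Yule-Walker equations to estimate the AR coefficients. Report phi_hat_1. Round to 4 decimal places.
\hat\phi_{1} = -0.0770

The Yule-Walker equations for an AR(p) process read, in matrix form,
  Gamma_p phi = r_p,   with   (Gamma_p)_{ij} = gamma(|i - j|),
                       (r_p)_i = gamma(i),   i,j = 1..p.
Substitute the sample gammas (Toeplitz matrix and right-hand side of size 1):
  Gamma_p = [[4.0239]]
  r_p     = [-0.3098]
With p = 1 this is the single equation gamma(0) phi_1 = gamma(1):
  phi_hat_1 = gamma(1) / gamma(0) = -0.3098 / 4.0239 = -0.0770.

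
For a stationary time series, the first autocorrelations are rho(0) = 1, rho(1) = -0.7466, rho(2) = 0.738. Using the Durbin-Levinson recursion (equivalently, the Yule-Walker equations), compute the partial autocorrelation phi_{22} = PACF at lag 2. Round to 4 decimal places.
\phi_{22} = 0.4080

The PACF at lag k is phi_{kk}, the last component of the solution
to the Yule-Walker system G_k phi = r_k where
  (G_k)_{ij} = rho(|i - j|), (r_k)_i = rho(i), i,j = 1..k.
Equivalently, Durbin-Levinson gives phi_{kk} iteratively:
  phi_{11} = rho(1)
  phi_{kk} = [rho(k) - sum_{j=1..k-1} phi_{k-1,j} rho(k-j)]
            / [1 - sum_{j=1..k-1} phi_{k-1,j} rho(j)],
  phi_{k,j} = phi_{k-1,j} - phi_{kk} phi_{k-1,k-j},  j = 1..k-1.
Step k = 1:
  phi_11 = rho(1) = -0.7466.
Step k = 2:
  phi_22 = [rho(2) - phi_11 rho(1)] / [1 - phi_11 rho(1)] = [0.738 - (-0.7466)(-0.7466)] / [1 - (-0.7466)(-0.7466)]
         = 0.18058844 / 0.44258844 = 0.408.
Therefore phi_{22} = 0.4080.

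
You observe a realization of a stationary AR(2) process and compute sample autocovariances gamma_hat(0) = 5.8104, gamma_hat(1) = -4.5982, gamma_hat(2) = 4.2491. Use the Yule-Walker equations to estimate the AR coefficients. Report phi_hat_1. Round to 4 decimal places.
\hat\phi_{1} = -0.5690

The Yule-Walker equations for an AR(p) process read, in matrix form,
  Gamma_p phi = r_p,   with   (Gamma_p)_{ij} = gamma(|i - j|),
                       (r_p)_i = gamma(i),   i,j = 1..p.
Substitute the sample gammas (Toeplitz matrix and right-hand side of size 2):
  Gamma_p = [[5.8104, -4.5982], [-4.5982, 5.8104]]
  r_p     = [-4.5982, 4.2491]
Written out:
  5.8104 phi_1 - 4.5982 phi_2 = -4.5982
  -4.5982 phi_1 + 5.8104 phi_2 = 4.2491
Solve by Cramer's rule:
  det = gamma(0)^2 - gamma(1)^2 = (5.8104)^2 - (-4.5982)^2 = 33.76074816 - 21.14344324 = 12.61730492
  phi_hat_1 = [gamma(1) gamma(0) - gamma(1) gamma(2)] / det = [(-4.5982)(5.8104) - (-4.5982)(4.2491)] / 12.61730492 = -7.17916966 / 12.61730492 = -0.569
  phi_hat_2 = [gamma(0) gamma(2) - gamma(1)^2] / det = [(5.8104)(4.2491) - (-4.5982)^2] / 12.61730492 = 3.5455274 / 12.61730492 = 0.281
So phi_hat = [-0.5690, 0.2810].
Therefore phi_hat_1 = -0.5690.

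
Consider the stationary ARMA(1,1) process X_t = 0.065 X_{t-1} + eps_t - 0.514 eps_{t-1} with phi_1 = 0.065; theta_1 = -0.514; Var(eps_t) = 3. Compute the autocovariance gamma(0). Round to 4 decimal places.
\gamma(0) = 3.6074

Multiply the model equation by X_{t-k} and take expectations. With theta_0 = psi_0 = 1 and psi_j the MA(infinity) weights, this gives
  gamma(k) - sum_i phi_i gamma(k-i) = c_k,
  c_k = sigma^2 * sum_{j=k..q} theta_j psi_{j-k}   (c_k = 0 for k > q),
using gamma(-m) = gamma(m).
psi-weights needed (psi_j = theta_j + sum_i phi_i psi_{j-i}):
  psi_1 = theta_1 + phi_1 = -0.514 + (0.065) = -0.449
Right-hand sides:
  c_0 = sigma^2 (1 + theta_1 psi_1) = 3 * (1 + (-0.514)(-0.449)) = 3 * 1.230786 = 3.692358
  c_1 = sigma^2 theta_1 = 3 * (-0.514) = -1.542
  c_2 = 0
Equations for k = 0 and k = 1 (AR order 1):
  gamma(0) = phi_1 gamma(1) + c_0
  gamma(1) = phi_1 gamma(0) + c_1
Substituting the second into the first: gamma(0) (1 - phi_1^2) = c_0 + phi_1 c_1, so
  gamma(0) = (c_0 + phi_1 c_1) / (1 - phi_1^2) = (3.692358 + (0.065)(-1.542)) / (1 - (0.065)^2) = 3.592128 / 0.995775 = 3.607369.
Therefore gamma(0) = 3.6074 (to 4 decimal places).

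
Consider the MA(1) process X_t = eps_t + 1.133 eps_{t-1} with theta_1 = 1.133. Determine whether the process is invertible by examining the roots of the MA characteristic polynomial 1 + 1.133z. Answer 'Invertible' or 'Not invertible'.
\text{Not invertible}

The MA(q) characteristic polynomial is P(z) = 1 + 1.133z.
Invertibility requires all roots to lie outside the unit circle, i.e. |z| > 1 for every root.
This is linear in z: 1 + (1.133) z = 0  =>  z = -1/(1.133) = -0.882613,  |z| = 0.882613.
Moduli of all roots: 0.8826.
All moduli strictly greater than 1? No.
Verdict: Not invertible.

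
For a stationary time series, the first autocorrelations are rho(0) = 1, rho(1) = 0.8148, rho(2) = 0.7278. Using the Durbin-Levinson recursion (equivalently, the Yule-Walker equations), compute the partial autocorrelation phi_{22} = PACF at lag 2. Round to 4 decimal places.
\phi_{22} = 0.1901

The PACF at lag k is phi_{kk}, the last component of the solution
to the Yule-Walker system G_k phi = r_k where
  (G_k)_{ij} = rho(|i - j|), (r_k)_i = rho(i), i,j = 1..k.
Equivalently, Durbin-Levinson gives phi_{kk} iteratively:
  phi_{11} = rho(1)
  phi_{kk} = [rho(k) - sum_{j=1..k-1} phi_{k-1,j} rho(k-j)]
            / [1 - sum_{j=1..k-1} phi_{k-1,j} rho(j)],
  phi_{k,j} = phi_{k-1,j} - phi_{kk} phi_{k-1,k-j},  j = 1..k-1.
Step k = 1:
  phi_11 = rho(1) = 0.8148.
Step k = 2:
  phi_22 = [rho(2) - phi_11 rho(1)] / [1 - phi_11 rho(1)] = [0.7278 - (0.8148)(0.8148)] / [1 - (0.8148)(0.8148)]
         = 0.06390096 / 0.33610096 = 0.1901.
Therefore phi_{22} = 0.1901.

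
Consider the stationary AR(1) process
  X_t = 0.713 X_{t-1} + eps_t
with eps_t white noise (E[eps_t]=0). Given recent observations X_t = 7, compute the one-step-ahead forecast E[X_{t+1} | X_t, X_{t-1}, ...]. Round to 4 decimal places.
E[X_{t+1} \mid \mathcal F_t] = 4.9910

For an AR(p) model X_t = c + sum_i phi_i X_{t-i} + eps_t, the
one-step-ahead conditional mean is
  E[X_{t+1} | X_t, ...] = c + sum_i phi_i X_{t+1-i}.
Substitute known values:
  E[X_{t+1} | ...] = (0.713) * (7)
                   = 4.9910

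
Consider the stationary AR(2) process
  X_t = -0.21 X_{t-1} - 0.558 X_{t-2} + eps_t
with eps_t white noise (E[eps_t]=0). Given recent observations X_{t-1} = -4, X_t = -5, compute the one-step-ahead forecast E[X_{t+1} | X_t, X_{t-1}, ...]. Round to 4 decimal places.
E[X_{t+1} \mid \mathcal F_t] = 3.2820

For an AR(p) model X_t = c + sum_i phi_i X_{t-i} + eps_t, the
one-step-ahead conditional mean is
  E[X_{t+1} | X_t, ...] = c + sum_i phi_i X_{t+1-i}.
Substitute known values:
  E[X_{t+1} | ...] = (-0.21) * (-5) + (-0.558) * (-4)
                   = 3.2820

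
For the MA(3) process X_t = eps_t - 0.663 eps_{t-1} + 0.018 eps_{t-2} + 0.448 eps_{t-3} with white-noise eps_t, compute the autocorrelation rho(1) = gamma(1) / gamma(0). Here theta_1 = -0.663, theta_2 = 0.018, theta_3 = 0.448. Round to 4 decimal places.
\rho(1) = -0.4065

For an MA(q) process with theta_0 = 1, the autocovariance is
  gamma(k) = sigma^2 * sum_{i=0..q-k} theta_i * theta_{i+k},
and rho(k) = gamma(k) / gamma(0). Sigma^2 cancels.
  numerator   = (1)*(-0.663) + (-0.663)*(0.018) + (0.018)*(0.448) = -0.66687.
  denominator = (1)^2 + (-0.663)^2 + (0.018)^2 + (0.448)^2 = 1.640597.
  rho(1) = -0.66687 / 1.640597 = -0.4065.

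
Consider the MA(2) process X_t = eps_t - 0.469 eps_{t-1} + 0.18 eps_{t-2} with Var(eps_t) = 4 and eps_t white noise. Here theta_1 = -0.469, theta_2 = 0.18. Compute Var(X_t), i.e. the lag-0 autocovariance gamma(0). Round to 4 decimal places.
\gamma(0) = 5.0094

For an MA(q) process X_t = eps_t + sum_i theta_i eps_{t-i} with
Var(eps_t) = sigma^2, the variance is
  gamma(0) = sigma^2 * (1 + sum_i theta_i^2).
  sum_i theta_i^2 = (-0.469)^2 + (0.18)^2 = 0.219961 + 0.0324 = 0.252361.
  gamma(0) = 4 * (1 + 0.252361) = 4 * 1.252361 = 5.009444, which rounds to 5.0094.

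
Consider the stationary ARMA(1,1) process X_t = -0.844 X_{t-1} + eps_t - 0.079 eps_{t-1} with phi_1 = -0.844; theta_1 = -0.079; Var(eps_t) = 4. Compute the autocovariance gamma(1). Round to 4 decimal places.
\gamma(1) = -13.6902

Multiply the model equation by X_{t-k} and take expectations. With theta_0 = psi_0 = 1 and psi_j the MA(infinity) weights, this gives
  gamma(k) - sum_i phi_i gamma(k-i) = c_k,
  c_k = sigma^2 * sum_{j=k..q} theta_j psi_{j-k}   (c_k = 0 for k > q),
using gamma(-m) = gamma(m).
psi-weights needed (psi_j = theta_j + sum_i phi_i psi_{j-i}):
  psi_1 = theta_1 + phi_1 = -0.079 + (-0.844) = -0.923
Right-hand sides:
  c_0 = sigma^2 (1 + theta_1 psi_1) = 4 * (1 + (-0.079)(-0.923)) = 4 * 1.072917 = 4.291668
  c_1 = sigma^2 theta_1 = 4 * (-0.079) = -0.316
  c_2 = 0
Equations for k = 0 and k = 1 (AR order 1):
  gamma(0) = phi_1 gamma(1) + c_0
  gamma(1) = phi_1 gamma(0) + c_1
Substituting the second into the first: gamma(0) (1 - phi_1^2) = c_0 + phi_1 c_1, so
  gamma(0) = (c_0 + phi_1 c_1) / (1 - phi_1^2) = (4.291668 + (-0.844)(-0.316)) / (1 - (-0.844)^2) = 4.558372 / 0.287664 = 15.846168.
  gamma(1) = phi_1 gamma(0) + c_1 = (-0.844)(15.846168) + (-0.316) = -13.690166.
Therefore gamma(1) = -13.6902 (to 4 decimal places).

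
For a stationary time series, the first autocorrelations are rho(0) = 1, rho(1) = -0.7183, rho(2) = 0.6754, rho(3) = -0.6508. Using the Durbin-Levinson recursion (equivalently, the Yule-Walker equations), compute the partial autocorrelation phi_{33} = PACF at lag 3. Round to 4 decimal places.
\phi_{33} = -0.2059

The PACF at lag k is phi_{kk}, the last component of the solution
to the Yule-Walker system G_k phi = r_k where
  (G_k)_{ij} = rho(|i - j|), (r_k)_i = rho(i), i,j = 1..k.
Equivalently, Durbin-Levinson gives phi_{kk} iteratively:
  phi_{11} = rho(1)
  phi_{kk} = [rho(k) - sum_{j=1..k-1} phi_{k-1,j} rho(k-j)]
            / [1 - sum_{j=1..k-1} phi_{k-1,j} rho(j)],
  phi_{k,j} = phi_{k-1,j} - phi_{kk} phi_{k-1,k-j},  j = 1..k-1.
Step k = 1:
  phi_11 = rho(1) = -0.7183.
Step k = 2:
  phi_22 = [rho(2) - phi_11 rho(1)] / [1 - phi_11 rho(1)] = [0.6754 - (-0.7183)(-0.7183)] / [1 - (-0.7183)(-0.7183)]
         = 0.15944511 / 0.48404511 = 0.329401.
  Update: phi_21 = phi_11 - phi_22 phi_11 = -0.7183 - (0.329401)(-0.7183) = -0.481691.
Step k = 3:
  phi_33 = [rho(3) - phi_21 rho(2) - phi_22 rho(1)] / [1 - phi_21 rho(1) - phi_22 rho(2)]
    numerator   = -0.6508 - (-0.481691)(0.6754) - (0.329401)(-0.7183) = -0.0888569
    denominator = 1 - (-0.481691)(-0.7183) - (0.329401)(0.6754) = 0.43152368
  phi_33 = -0.0888569 / 0.43152368 = -0.2059.
Therefore phi_{33} = -0.2059.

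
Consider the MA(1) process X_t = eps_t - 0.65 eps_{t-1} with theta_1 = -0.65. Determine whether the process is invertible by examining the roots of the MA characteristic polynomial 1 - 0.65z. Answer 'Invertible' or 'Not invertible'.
\text{Invertible}

The MA(q) characteristic polynomial is P(z) = 1 - 0.65z.
Invertibility requires all roots to lie outside the unit circle, i.e. |z| > 1 for every root.
This is linear in z: 1 + (-0.65) z = 0  =>  z = -1/(-0.65) = 1.538462,  |z| = 1.538462.
Moduli of all roots: 1.5385.
All moduli strictly greater than 1? Yes.
Verdict: Invertible.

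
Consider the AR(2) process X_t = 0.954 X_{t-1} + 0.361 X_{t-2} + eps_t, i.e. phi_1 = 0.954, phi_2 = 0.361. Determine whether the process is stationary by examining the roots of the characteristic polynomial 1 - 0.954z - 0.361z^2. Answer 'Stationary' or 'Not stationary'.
\text{Not stationary}

The AR(p) characteristic polynomial is P(z) = 1 - 0.954z - 0.361z^2.
Stationarity requires all roots to lie outside the unit circle, i.e. |z| > 1 for every root.
Set 1 + (-0.954) z + (-0.361) z^2 = 0, i.e. a z^2 + b z + c = 0 with a = -0.361, b = -0.954, c = 1.
Discriminant D = b^2 - 4ac = (-0.954)^2 - 4*(-0.361)*1 = 0.910116 - (-1.444) = 2.354116.
D >= 0, so the roots are real: z = (-b +/- sqrt(D)) / (2a) = (0.954 +/- 1.534313) / (-0.722).
  z_1 = (0.954 + 1.534313) / (-0.722) = -3.4464,   |z_1| = 3.4464.
  z_2 = (0.954 - 1.534313) / (-0.722) = 0.8038,   |z_2| = 0.8038.
Moduli of all roots: 3.4464, 0.8038.
All moduli strictly greater than 1? No.
Verdict: Not stationary.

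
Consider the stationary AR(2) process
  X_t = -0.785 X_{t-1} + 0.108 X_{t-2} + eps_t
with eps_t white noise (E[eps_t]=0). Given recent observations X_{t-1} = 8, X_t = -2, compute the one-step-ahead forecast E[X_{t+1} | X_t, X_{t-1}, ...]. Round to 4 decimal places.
E[X_{t+1} \mid \mathcal F_t] = 2.4340

For an AR(p) model X_t = c + sum_i phi_i X_{t-i} + eps_t, the
one-step-ahead conditional mean is
  E[X_{t+1} | X_t, ...] = c + sum_i phi_i X_{t+1-i}.
Substitute known values:
  E[X_{t+1} | ...] = (-0.785) * (-2) + (0.108) * (8)
                   = 2.4340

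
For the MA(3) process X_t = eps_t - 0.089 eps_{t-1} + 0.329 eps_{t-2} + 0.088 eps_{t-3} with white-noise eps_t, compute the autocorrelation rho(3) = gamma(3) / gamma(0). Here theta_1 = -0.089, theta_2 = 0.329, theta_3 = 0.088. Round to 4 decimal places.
\rho(3) = 0.0783

For an MA(q) process with theta_0 = 1, the autocovariance is
  gamma(k) = sigma^2 * sum_{i=0..q-k} theta_i * theta_{i+k},
and rho(k) = gamma(k) / gamma(0). Sigma^2 cancels.
  numerator   = (1)*(0.088) = 0.088.
  denominator = (1)^2 + (-0.089)^2 + (0.329)^2 + (0.088)^2 = 1.123906.
  rho(3) = 0.088 / 1.123906 = 0.0783.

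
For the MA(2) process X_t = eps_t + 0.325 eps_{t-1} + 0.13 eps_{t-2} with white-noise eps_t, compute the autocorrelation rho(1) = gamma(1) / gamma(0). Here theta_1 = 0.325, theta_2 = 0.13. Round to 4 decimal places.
\rho(1) = 0.3272

For an MA(q) process with theta_0 = 1, the autocovariance is
  gamma(k) = sigma^2 * sum_{i=0..q-k} theta_i * theta_{i+k},
and rho(k) = gamma(k) / gamma(0). Sigma^2 cancels.
  numerator   = (1)*(0.325) + (0.325)*(0.13) = 0.36725.
  denominator = (1)^2 + (0.325)^2 + (0.13)^2 = 1.122525.
  rho(1) = 0.36725 / 1.122525 = 0.3272.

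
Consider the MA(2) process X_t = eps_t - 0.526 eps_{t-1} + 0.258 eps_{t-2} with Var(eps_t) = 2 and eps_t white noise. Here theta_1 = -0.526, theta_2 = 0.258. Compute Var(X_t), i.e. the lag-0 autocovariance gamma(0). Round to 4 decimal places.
\gamma(0) = 2.6865

For an MA(q) process X_t = eps_t + sum_i theta_i eps_{t-i} with
Var(eps_t) = sigma^2, the variance is
  gamma(0) = sigma^2 * (1 + sum_i theta_i^2).
  sum_i theta_i^2 = (-0.526)^2 + (0.258)^2 = 0.276676 + 0.066564 = 0.34324.
  gamma(0) = 2 * (1 + 0.34324) = 2 * 1.34324 = 2.68648, which rounds to 2.6865.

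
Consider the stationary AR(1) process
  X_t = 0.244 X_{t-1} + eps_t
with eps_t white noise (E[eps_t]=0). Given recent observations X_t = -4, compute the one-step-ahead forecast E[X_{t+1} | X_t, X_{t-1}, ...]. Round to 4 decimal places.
E[X_{t+1} \mid \mathcal F_t] = -0.9760

For an AR(p) model X_t = c + sum_i phi_i X_{t-i} + eps_t, the
one-step-ahead conditional mean is
  E[X_{t+1} | X_t, ...] = c + sum_i phi_i X_{t+1-i}.
Substitute known values:
  E[X_{t+1} | ...] = (0.244) * (-4)
                   = -0.9760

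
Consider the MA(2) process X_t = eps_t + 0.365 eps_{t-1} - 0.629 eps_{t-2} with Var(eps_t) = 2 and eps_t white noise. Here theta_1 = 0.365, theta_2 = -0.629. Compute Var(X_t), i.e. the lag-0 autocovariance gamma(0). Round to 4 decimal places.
\gamma(0) = 3.0577

For an MA(q) process X_t = eps_t + sum_i theta_i eps_{t-i} with
Var(eps_t) = sigma^2, the variance is
  gamma(0) = sigma^2 * (1 + sum_i theta_i^2).
  sum_i theta_i^2 = (0.365)^2 + (-0.629)^2 = 0.133225 + 0.395641 = 0.528866.
  gamma(0) = 2 * (1 + 0.528866) = 2 * 1.528866 = 3.057732, which rounds to 3.0577.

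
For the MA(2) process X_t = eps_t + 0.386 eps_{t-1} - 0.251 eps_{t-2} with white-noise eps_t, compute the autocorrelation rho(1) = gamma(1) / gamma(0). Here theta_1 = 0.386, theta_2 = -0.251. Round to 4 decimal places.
\rho(1) = 0.2385

For an MA(q) process with theta_0 = 1, the autocovariance is
  gamma(k) = sigma^2 * sum_{i=0..q-k} theta_i * theta_{i+k},
and rho(k) = gamma(k) / gamma(0). Sigma^2 cancels.
  numerator   = (1)*(0.386) + (0.386)*(-0.251) = 0.289114.
  denominator = (1)^2 + (0.386)^2 + (-0.251)^2 = 1.211997.
  rho(1) = 0.289114 / 1.211997 = 0.2385.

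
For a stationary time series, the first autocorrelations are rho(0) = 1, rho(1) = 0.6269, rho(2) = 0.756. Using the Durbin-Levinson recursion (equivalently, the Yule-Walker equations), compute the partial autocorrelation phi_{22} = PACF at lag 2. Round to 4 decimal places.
\phi_{22} = 0.5980

The PACF at lag k is phi_{kk}, the last component of the solution
to the Yule-Walker system G_k phi = r_k where
  (G_k)_{ij} = rho(|i - j|), (r_k)_i = rho(i), i,j = 1..k.
Equivalently, Durbin-Levinson gives phi_{kk} iteratively:
  phi_{11} = rho(1)
  phi_{kk} = [rho(k) - sum_{j=1..k-1} phi_{k-1,j} rho(k-j)]
            / [1 - sum_{j=1..k-1} phi_{k-1,j} rho(j)],
  phi_{k,j} = phi_{k-1,j} - phi_{kk} phi_{k-1,k-j},  j = 1..k-1.
Step k = 1:
  phi_11 = rho(1) = 0.6269.
Step k = 2:
  phi_22 = [rho(2) - phi_11 rho(1)] / [1 - phi_11 rho(1)] = [0.756 - (0.6269)(0.6269)] / [1 - (0.6269)(0.6269)]
         = 0.36299639 / 0.60699639 = 0.598.
Therefore phi_{22} = 0.5980.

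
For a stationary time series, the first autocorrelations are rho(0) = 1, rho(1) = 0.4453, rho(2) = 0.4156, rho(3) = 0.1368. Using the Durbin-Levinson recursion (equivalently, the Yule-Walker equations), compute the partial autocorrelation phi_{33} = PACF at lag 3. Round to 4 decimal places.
\phi_{33} = -0.1599

The PACF at lag k is phi_{kk}, the last component of the solution
to the Yule-Walker system G_k phi = r_k where
  (G_k)_{ij} = rho(|i - j|), (r_k)_i = rho(i), i,j = 1..k.
Equivalently, Durbin-Levinson gives phi_{kk} iteratively:
  phi_{11} = rho(1)
  phi_{kk} = [rho(k) - sum_{j=1..k-1} phi_{k-1,j} rho(k-j)]
            / [1 - sum_{j=1..k-1} phi_{k-1,j} rho(j)],
  phi_{k,j} = phi_{k-1,j} - phi_{kk} phi_{k-1,k-j},  j = 1..k-1.
Step k = 1:
  phi_11 = rho(1) = 0.4453.
Step k = 2:
  phi_22 = [rho(2) - phi_11 rho(1)] / [1 - phi_11 rho(1)] = [0.4156 - (0.4453)(0.4453)] / [1 - (0.4453)(0.4453)]
         = 0.21730791 / 0.80170791 = 0.271056.
  Update: phi_21 = phi_11 - phi_22 phi_11 = 0.4453 - (0.271056)(0.4453) = 0.324599.
Step k = 3:
  phi_33 = [rho(3) - phi_21 rho(2) - phi_22 rho(1)] / [1 - phi_21 rho(1) - phi_22 rho(2)]
    numerator   = 0.1368 - (0.324599)(0.4156) - (0.271056)(0.4453) = -0.11880454
    denominator = 1 - (0.324599)(0.4453) - (0.271056)(0.4156) = 0.74280525
  phi_33 = -0.11880454 / 0.74280525 = -0.1599.
Therefore phi_{33} = -0.1599.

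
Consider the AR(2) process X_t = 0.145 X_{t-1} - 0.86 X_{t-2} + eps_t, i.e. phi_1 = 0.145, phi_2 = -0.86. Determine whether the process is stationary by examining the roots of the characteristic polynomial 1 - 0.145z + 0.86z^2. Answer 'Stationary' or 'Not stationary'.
\text{Stationary}

The AR(p) characteristic polynomial is P(z) = 1 - 0.145z + 0.86z^2.
Stationarity requires all roots to lie outside the unit circle, i.e. |z| > 1 for every root.
Set 1 + (-0.145) z + (0.86) z^2 = 0, i.e. a z^2 + b z + c = 0 with a = 0.86, b = -0.145, c = 1.
Discriminant D = b^2 - 4ac = (-0.145)^2 - 4*(0.86)*1 = 0.021025 - (3.44) = -3.418975.
D < 0, so the roots are the complex-conjugate pair z = (-b +/- i sqrt(-D)) / (2a) = 0.0843 +/- 1.075i.
For a conjugate pair |z|^2 = z * conj(z) = (product of roots) = c/a = 1/(0.86) = 1.162791, so |z| = sqrt(1.162791) = 1.0783 for both roots.
Moduli of all roots: 1.0783, 1.0783.
All moduli strictly greater than 1? Yes.
Verdict: Stationary.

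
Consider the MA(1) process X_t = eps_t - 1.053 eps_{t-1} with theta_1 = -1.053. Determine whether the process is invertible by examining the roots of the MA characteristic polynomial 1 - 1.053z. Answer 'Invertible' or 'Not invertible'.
\text{Not invertible}

The MA(q) characteristic polynomial is P(z) = 1 - 1.053z.
Invertibility requires all roots to lie outside the unit circle, i.e. |z| > 1 for every root.
This is linear in z: 1 + (-1.053) z = 0  =>  z = -1/(-1.053) = 0.949668,  |z| = 0.949668.
Moduli of all roots: 0.9497.
All moduli strictly greater than 1? No.
Verdict: Not invertible.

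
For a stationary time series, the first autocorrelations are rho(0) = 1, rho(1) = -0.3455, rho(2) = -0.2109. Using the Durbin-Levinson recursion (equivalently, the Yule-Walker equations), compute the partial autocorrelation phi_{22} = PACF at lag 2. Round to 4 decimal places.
\phi_{22} = -0.3750

The PACF at lag k is phi_{kk}, the last component of the solution
to the Yule-Walker system G_k phi = r_k where
  (G_k)_{ij} = rho(|i - j|), (r_k)_i = rho(i), i,j = 1..k.
Equivalently, Durbin-Levinson gives phi_{kk} iteratively:
  phi_{11} = rho(1)
  phi_{kk} = [rho(k) - sum_{j=1..k-1} phi_{k-1,j} rho(k-j)]
            / [1 - sum_{j=1..k-1} phi_{k-1,j} rho(j)],
  phi_{k,j} = phi_{k-1,j} - phi_{kk} phi_{k-1,k-j},  j = 1..k-1.
Step k = 1:
  phi_11 = rho(1) = -0.3455.
Step k = 2:
  phi_22 = [rho(2) - phi_11 rho(1)] / [1 - phi_11 rho(1)] = [-0.2109 - (-0.3455)(-0.3455)] / [1 - (-0.3455)(-0.3455)]
         = -0.33027025 / 0.88062975 = -0.375.
Therefore phi_{22} = -0.3750.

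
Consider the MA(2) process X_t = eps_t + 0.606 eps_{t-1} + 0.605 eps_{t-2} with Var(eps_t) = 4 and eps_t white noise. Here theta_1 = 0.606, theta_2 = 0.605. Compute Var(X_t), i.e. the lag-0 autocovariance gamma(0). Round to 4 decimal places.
\gamma(0) = 6.9330

For an MA(q) process X_t = eps_t + sum_i theta_i eps_{t-i} with
Var(eps_t) = sigma^2, the variance is
  gamma(0) = sigma^2 * (1 + sum_i theta_i^2).
  sum_i theta_i^2 = (0.606)^2 + (0.605)^2 = 0.367236 + 0.366025 = 0.733261.
  gamma(0) = 4 * (1 + 0.733261) = 4 * 1.733261 = 6.933044, which rounds to 6.9330.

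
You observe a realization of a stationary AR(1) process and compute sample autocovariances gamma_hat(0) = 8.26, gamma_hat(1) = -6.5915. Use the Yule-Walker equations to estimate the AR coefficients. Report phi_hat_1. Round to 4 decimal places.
\hat\phi_{1} = -0.7980

The Yule-Walker equations for an AR(p) process read, in matrix form,
  Gamma_p phi = r_p,   with   (Gamma_p)_{ij} = gamma(|i - j|),
                       (r_p)_i = gamma(i),   i,j = 1..p.
Substitute the sample gammas (Toeplitz matrix and right-hand side of size 1):
  Gamma_p = [[8.26]]
  r_p     = [-6.5915]
With p = 1 this is the single equation gamma(0) phi_1 = gamma(1):
  phi_hat_1 = gamma(1) / gamma(0) = -6.5915 / 8.26 = -0.7980.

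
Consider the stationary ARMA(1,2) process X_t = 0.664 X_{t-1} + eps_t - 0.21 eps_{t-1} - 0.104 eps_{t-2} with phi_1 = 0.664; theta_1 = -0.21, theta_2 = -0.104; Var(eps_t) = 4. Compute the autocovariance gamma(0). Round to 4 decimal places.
\gamma(0) = 5.1034

Multiply the model equation by X_{t-k} and take expectations. With theta_0 = psi_0 = 1 and psi_j the MA(infinity) weights, this gives
  gamma(k) - sum_i phi_i gamma(k-i) = c_k,
  c_k = sigma^2 * sum_{j=k..q} theta_j psi_{j-k}   (c_k = 0 for k > q),
using gamma(-m) = gamma(m).
psi-weights needed (psi_j = theta_j + sum_i phi_i psi_{j-i}):
  psi_1 = theta_1 + phi_1 = -0.21 + (0.664) = 0.454
  psi_2 = theta_2 + phi_1 psi_1 = -0.104 + (0.664)(0.454) = 0.197456
Right-hand sides:
  c_0 = sigma^2 (1 + theta_1 psi_1 + theta_2 psi_2) = 4 * (1 + (-0.21)(0.454) + (-0.104)(0.197456)) = 4 * 0.884125 = 3.536498
  c_1 = sigma^2 (theta_1 + theta_2 psi_1) = 4 * (-0.21 + (-0.104)(0.454)) = -1.028864
  c_2 = sigma^2 theta_2 = 4 * (-0.104) = -0.416
Equations for k = 0 and k = 1 (AR order 1):
  gamma(0) = phi_1 gamma(1) + c_0
  gamma(1) = phi_1 gamma(0) + c_1
Substituting the second into the first: gamma(0) (1 - phi_1^2) = c_0 + phi_1 c_1, so
  gamma(0) = (c_0 + phi_1 c_1) / (1 - phi_1^2) = (3.536498 + (0.664)(-1.028864)) / (1 - (0.664)^2) = 2.853333 / 0.559104 = 5.103402.
Therefore gamma(0) = 5.1034 (to 4 decimal places).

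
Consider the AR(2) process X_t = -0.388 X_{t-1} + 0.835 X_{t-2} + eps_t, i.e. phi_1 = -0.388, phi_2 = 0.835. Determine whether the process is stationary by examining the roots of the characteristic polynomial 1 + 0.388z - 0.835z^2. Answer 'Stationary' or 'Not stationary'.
\text{Not stationary}

The AR(p) characteristic polynomial is P(z) = 1 + 0.388z - 0.835z^2.
Stationarity requires all roots to lie outside the unit circle, i.e. |z| > 1 for every root.
Set 1 + (0.388) z + (-0.835) z^2 = 0, i.e. a z^2 + b z + c = 0 with a = -0.835, b = 0.388, c = 1.
Discriminant D = b^2 - 4ac = (0.388)^2 - 4*(-0.835)*1 = 0.150544 - (-3.34) = 3.490544.
D >= 0, so the roots are real: z = (-b +/- sqrt(D)) / (2a) = (-0.388 +/- 1.8683) / (-1.67).
  z_1 = (-0.388 + 1.8683) / (-1.67) = -0.8864,   |z_1| = 0.8864.
  z_2 = (-0.388 - 1.8683) / (-1.67) = 1.3511,   |z_2| = 1.3511.
Moduli of all roots: 0.8864, 1.3511.
All moduli strictly greater than 1? No.
Verdict: Not stationary.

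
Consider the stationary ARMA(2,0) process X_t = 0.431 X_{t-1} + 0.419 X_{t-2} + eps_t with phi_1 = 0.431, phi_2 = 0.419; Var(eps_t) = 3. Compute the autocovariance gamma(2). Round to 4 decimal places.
\gamma(2) = 5.9776

Multiply the model equation by X_{t-k} and take expectations. With theta_0 = psi_0 = 1 and psi_j the MA(infinity) weights, this gives
  gamma(k) - sum_i phi_i gamma(k-i) = c_k,
  c_k = sigma^2 * sum_{j=k..q} theta_j psi_{j-k}   (c_k = 0 for k > q),
using gamma(-m) = gamma(m).
Pure AR (q = 0): c_0 = sigma^2 = 3, c_k = 0 for k >= 1.
Equations for k = 0, 1, 2 (AR order 2, c_2 = 0):
  (E0) gamma(0) = phi_1 gamma(1) + phi_2 gamma(2) + c_0
  (E1) gamma(1) = phi_1 gamma(0) + phi_2 gamma(1) + c_1
  (E2) gamma(2) = phi_1 gamma(1) + phi_2 gamma(0)
From (E1): gamma(1) = A gamma(0) + B with
  A = phi_1 / (1 - phi_2) = 0.431 / 0.581 = 0.741824,   B = c_1 / (1 - phi_2) = 0 / 0.581 = 0.
Insert (E2) into (E0): gamma(0) (1 - phi_2^2) = phi_1 (1 + phi_2) gamma(1) + c_0.
  phi_1 (1 + phi_2) = (0.431)(1.419) = 0.611589,   1 - phi_2^2 = 0.824439.
Replace gamma(1) by A gamma(0) + B and collect gamma(0):
  gamma(0) [0.824439 - (0.611589)(0.741824)] = c_0 = 3
  gamma(0) * 0.370747 = 3
  gamma(0) = 3 / 0.370747 = 8.091764.
  gamma(1) = A gamma(0) = (0.741824)(8.091764) = 6.002668.
  gamma(2) = phi_1 gamma(1) + phi_2 gamma(0) = (0.431)(6.002668) + (0.419)(8.091764) = 5.977599.
Therefore gamma(2) = 5.9776 (to 4 decimal places).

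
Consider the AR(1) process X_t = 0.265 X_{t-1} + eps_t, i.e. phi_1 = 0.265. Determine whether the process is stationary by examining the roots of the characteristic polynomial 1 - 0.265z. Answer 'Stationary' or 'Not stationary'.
\text{Stationary}

The AR(p) characteristic polynomial is P(z) = 1 - 0.265z.
Stationarity requires all roots to lie outside the unit circle, i.e. |z| > 1 for every root.
This is linear in z: 1 + (-0.265) z = 0  =>  z = -1/(-0.265) = 3.773585,  |z| = 3.773585.
Moduli of all roots: 3.7736.
All moduli strictly greater than 1? Yes.
Verdict: Stationary.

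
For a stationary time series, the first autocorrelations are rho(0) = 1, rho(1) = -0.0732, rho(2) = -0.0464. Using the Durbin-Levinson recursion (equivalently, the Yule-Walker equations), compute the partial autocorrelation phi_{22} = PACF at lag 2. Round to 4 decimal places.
\phi_{22} = -0.0520

The PACF at lag k is phi_{kk}, the last component of the solution
to the Yule-Walker system G_k phi = r_k where
  (G_k)_{ij} = rho(|i - j|), (r_k)_i = rho(i), i,j = 1..k.
Equivalently, Durbin-Levinson gives phi_{kk} iteratively:
  phi_{11} = rho(1)
  phi_{kk} = [rho(k) - sum_{j=1..k-1} phi_{k-1,j} rho(k-j)]
            / [1 - sum_{j=1..k-1} phi_{k-1,j} rho(j)],
  phi_{k,j} = phi_{k-1,j} - phi_{kk} phi_{k-1,k-j},  j = 1..k-1.
Step k = 1:
  phi_11 = rho(1) = -0.0732.
Step k = 2:
  phi_22 = [rho(2) - phi_11 rho(1)] / [1 - phi_11 rho(1)] = [-0.0464 - (-0.0732)(-0.0732)] / [1 - (-0.0732)(-0.0732)]
         = -0.05175824 / 0.99464176 = -0.052.
Therefore phi_{22} = -0.0520.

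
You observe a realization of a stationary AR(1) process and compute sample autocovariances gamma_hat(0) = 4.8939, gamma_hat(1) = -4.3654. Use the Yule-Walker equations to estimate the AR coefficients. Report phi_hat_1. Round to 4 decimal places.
\hat\phi_{1} = -0.8920

The Yule-Walker equations for an AR(p) process read, in matrix form,
  Gamma_p phi = r_p,   with   (Gamma_p)_{ij} = gamma(|i - j|),
                       (r_p)_i = gamma(i),   i,j = 1..p.
Substitute the sample gammas (Toeplitz matrix and right-hand side of size 1):
  Gamma_p = [[4.8939]]
  r_p     = [-4.3654]
With p = 1 this is the single equation gamma(0) phi_1 = gamma(1):
  phi_hat_1 = gamma(1) / gamma(0) = -4.3654 / 4.8939 = -0.8920.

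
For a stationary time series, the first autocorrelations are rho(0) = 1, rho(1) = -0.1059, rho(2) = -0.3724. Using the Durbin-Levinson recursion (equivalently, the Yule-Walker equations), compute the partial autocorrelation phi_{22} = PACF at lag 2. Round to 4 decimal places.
\phi_{22} = -0.3880

The PACF at lag k is phi_{kk}, the last component of the solution
to the Yule-Walker system G_k phi = r_k where
  (G_k)_{ij} = rho(|i - j|), (r_k)_i = rho(i), i,j = 1..k.
Equivalently, Durbin-Levinson gives phi_{kk} iteratively:
  phi_{11} = rho(1)
  phi_{kk} = [rho(k) - sum_{j=1..k-1} phi_{k-1,j} rho(k-j)]
            / [1 - sum_{j=1..k-1} phi_{k-1,j} rho(j)],
  phi_{k,j} = phi_{k-1,j} - phi_{kk} phi_{k-1,k-j},  j = 1..k-1.
Step k = 1:
  phi_11 = rho(1) = -0.1059.
Step k = 2:
  phi_22 = [rho(2) - phi_11 rho(1)] / [1 - phi_11 rho(1)] = [-0.3724 - (-0.1059)(-0.1059)] / [1 - (-0.1059)(-0.1059)]
         = -0.38361481 / 0.98878519 = -0.388.
Therefore phi_{22} = -0.3880.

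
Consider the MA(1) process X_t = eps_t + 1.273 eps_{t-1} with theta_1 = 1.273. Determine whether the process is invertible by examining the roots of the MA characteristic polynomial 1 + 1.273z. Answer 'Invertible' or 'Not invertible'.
\text{Not invertible}

The MA(q) characteristic polynomial is P(z) = 1 + 1.273z.
Invertibility requires all roots to lie outside the unit circle, i.e. |z| > 1 for every root.
This is linear in z: 1 + (1.273) z = 0  =>  z = -1/(1.273) = -0.785546,  |z| = 0.785546.
Moduli of all roots: 0.7855.
All moduli strictly greater than 1? No.
Verdict: Not invertible.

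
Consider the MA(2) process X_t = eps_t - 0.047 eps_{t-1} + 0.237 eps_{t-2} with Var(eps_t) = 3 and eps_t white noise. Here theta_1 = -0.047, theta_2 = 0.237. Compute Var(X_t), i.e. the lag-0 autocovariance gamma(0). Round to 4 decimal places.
\gamma(0) = 3.1751

For an MA(q) process X_t = eps_t + sum_i theta_i eps_{t-i} with
Var(eps_t) = sigma^2, the variance is
  gamma(0) = sigma^2 * (1 + sum_i theta_i^2).
  sum_i theta_i^2 = (-0.047)^2 + (0.237)^2 = 0.002209 + 0.056169 = 0.058378.
  gamma(0) = 3 * (1 + 0.058378) = 3 * 1.058378 = 3.175134, which rounds to 3.1751.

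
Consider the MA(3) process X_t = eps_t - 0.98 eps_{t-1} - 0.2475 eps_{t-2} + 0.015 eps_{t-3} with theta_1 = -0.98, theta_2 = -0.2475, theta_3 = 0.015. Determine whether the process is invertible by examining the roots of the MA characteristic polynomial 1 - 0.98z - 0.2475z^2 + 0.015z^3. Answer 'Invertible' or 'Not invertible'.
\text{Not invertible}

The MA(q) characteristic polynomial is P(z) = 1 - 0.98z - 0.2475z^2 + 0.015z^3.
Invertibility requires all roots to lie outside the unit circle, i.e. |z| > 1 for every root.
Degree 3: look for a simple real root z0 first, then factor out (1 - z/z0) and solve the remaining quadratic.
Testing z0 = -4: P(-4) = 1 + (-0.98)(-4) + (-0.2475)(-4)^2 + (0.015)(-4)^3
  = 1 + (3.92) + (-3.96) + (-0.96) = 0.  So z_0 = -4 is a root, |z_0| = 4.
Divide out the factor (1 + 0.25 z) = (1 - z/z0) (since 1/z0 = -0.25):
  P(z) = (1 + 0.25 z)(1 + (-1.23) z + (0.06) z^2)
  [check: z-coef -1.23 - (-0.25) = -0.98; z^2-coef 0.06 - (-0.25)(-1.23) = -0.2475; z^3-coef -(-0.25)(0.06) = 0.015.]
Remaining roots from the quadratic factor 1 + (-1.23) z + (0.06) z^2:
  Set 1 + (-1.23) z + (0.06) z^2 = 0, i.e. a z^2 + b z + c = 0 with a = 0.06, b = -1.23, c = 1.
  Discriminant D = b^2 - 4ac = (-1.23)^2 - 4*(0.06)*1 = 1.5129 - (0.24) = 1.2729.
  D >= 0, so the roots are real: z = (-b +/- sqrt(D)) / (2a) = (1.23 +/- 1.128229) / (0.12).
    z_1 = (1.23 + 1.128229) / (0.12) = 19.6519,   |z_1| = 19.6519.
    z_2 = (1.23 - 1.128229) / (0.12) = 0.8481,   |z_2| = 0.8481.
Moduli of all roots: 4.0000, 19.6519, 0.8481.
All moduli strictly greater than 1? No.
Verdict: Not invertible.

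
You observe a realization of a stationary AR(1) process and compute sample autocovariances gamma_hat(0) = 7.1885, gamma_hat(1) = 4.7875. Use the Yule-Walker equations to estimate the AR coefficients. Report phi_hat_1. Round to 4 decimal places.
\hat\phi_{1} = 0.6660

The Yule-Walker equations for an AR(p) process read, in matrix form,
  Gamma_p phi = r_p,   with   (Gamma_p)_{ij} = gamma(|i - j|),
                       (r_p)_i = gamma(i),   i,j = 1..p.
Substitute the sample gammas (Toeplitz matrix and right-hand side of size 1):
  Gamma_p = [[7.1885]]
  r_p     = [4.7875]
With p = 1 this is the single equation gamma(0) phi_1 = gamma(1):
  phi_hat_1 = gamma(1) / gamma(0) = 4.7875 / 7.1885 = 0.6660.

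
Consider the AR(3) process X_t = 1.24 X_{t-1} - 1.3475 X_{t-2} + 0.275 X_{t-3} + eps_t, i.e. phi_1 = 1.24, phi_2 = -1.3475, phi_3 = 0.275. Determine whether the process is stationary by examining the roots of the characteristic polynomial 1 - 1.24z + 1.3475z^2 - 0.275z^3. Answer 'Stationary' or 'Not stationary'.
\text{Not stationary}

The AR(p) characteristic polynomial is P(z) = 1 - 1.24z + 1.3475z^2 - 0.275z^3.
Stationarity requires all roots to lie outside the unit circle, i.e. |z| > 1 for every root.
Degree 3: look for a simple real root z0 first, then factor out (1 - z/z0) and solve the remaining quadratic.
Testing z0 = 4: P(4) = 1 + (-1.24)(4) + (1.3475)(4)^2 + (-0.275)(4)^3
  = 1 + (-4.96) + (21.56) + (-17.6) = 0.  So z_0 = 4 is a root, |z_0| = 4.
Divide out the factor (1 - 0.25 z) = (1 - z/z0) (since 1/z0 = 0.25):
  P(z) = (1 - 0.25 z)(1 + (-0.99) z + (1.1) z^2)
  [check: z-coef -0.99 - (0.25) = -1.24; z^2-coef 1.1 - (0.25)(-0.99) = 1.3475; z^3-coef -(0.25)(1.1) = -0.275.]
Remaining roots from the quadratic factor 1 + (-0.99) z + (1.1) z^2:
  Set 1 + (-0.99) z + (1.1) z^2 = 0, i.e. a z^2 + b z + c = 0 with a = 1.1, b = -0.99, c = 1.
  Discriminant D = b^2 - 4ac = (-0.99)^2 - 4*(1.1)*1 = 0.9801 - (4.4) = -3.4199.
  D < 0, so the roots are the complex-conjugate pair z = (-b +/- i sqrt(-D)) / (2a) = 0.45 +/- 0.8406i.
  For a conjugate pair |z|^2 = z * conj(z) = (product of roots) = c/a = 1/(1.1) = 0.909091, so |z| = sqrt(0.909091) = 0.9535 for both roots.
Moduli of all roots: 4.0000, 0.9535, 0.9535.
All moduli strictly greater than 1? No.
Verdict: Not stationary.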